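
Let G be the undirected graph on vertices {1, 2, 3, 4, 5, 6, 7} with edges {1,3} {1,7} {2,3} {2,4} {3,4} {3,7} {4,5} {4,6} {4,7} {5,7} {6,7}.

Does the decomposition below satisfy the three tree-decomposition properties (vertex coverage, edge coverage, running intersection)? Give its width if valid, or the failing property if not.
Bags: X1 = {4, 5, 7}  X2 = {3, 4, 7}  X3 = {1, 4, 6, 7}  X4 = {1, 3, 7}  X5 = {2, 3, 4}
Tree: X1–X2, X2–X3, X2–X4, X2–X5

No — bags containing vertex 1 are not connected in the tree.

A tree decomposition must satisfy three properties: every vertex lies in some bag; for every edge, both endpoints lie together in some bag; and for every vertex, the bags containing it form a connected subtree. Here bags containing vertex 1 are not connected in the tree, so the decomposition is invalid.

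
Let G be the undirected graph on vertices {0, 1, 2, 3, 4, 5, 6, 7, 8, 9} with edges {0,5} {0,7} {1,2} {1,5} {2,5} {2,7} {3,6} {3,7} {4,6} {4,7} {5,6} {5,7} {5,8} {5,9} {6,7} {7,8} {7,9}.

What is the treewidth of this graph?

2

A width-2 tree decomposition is:
Bags: B1 = {2, 5, 7}  B2 = {5, 6, 7}  B3 = {5, 7, 8}  B4 = {3, 6, 7}  B5 = {5, 7, 9}  B6 = {0, 5, 7}  B7 = {4, 6, 7}  B8 = {1, 2, 5}
Tree: B1–B2, B1–B3, B2–B4, B3–B5, B1–B6, B2–B7, B1–B8
Each bag holds 3 vertices, so the decomposition has width 2, which upper-bounds the treewidth. On the other hand G contains the 3-clique {1, 2, 5}. A clique must lie in a single bag of any decomposition, so no decomposition can have width below 2. Therefore the treewidth is 2.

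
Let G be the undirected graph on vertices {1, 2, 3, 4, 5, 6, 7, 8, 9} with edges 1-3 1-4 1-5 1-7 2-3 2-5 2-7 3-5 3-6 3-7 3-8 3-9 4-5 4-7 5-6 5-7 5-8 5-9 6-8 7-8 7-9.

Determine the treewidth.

3

A width-3 tree decomposition is:
Bags: B1 = {3, 5, 7, 9}  B2 = {1, 3, 5, 7}  B3 = {3, 5, 7, 8}  B4 = {3, 5, 6, 8}  B5 = {1, 4, 5, 7}  B6 = {2, 3, 5, 7}
Tree: B1–B2, B2–B3, B3–B4, B2–B5, B1–B6
Each bag holds 4 vertices, so the decomposition has width 3, which upper-bounds the treewidth. For the lower bound, the 4 vertices {3, 5, 6, 8} are pairwise adjacent, and any tree decomposition puts a clique entirely inside one bag — forcing width ≥ 3. Therefore the treewidth is 3.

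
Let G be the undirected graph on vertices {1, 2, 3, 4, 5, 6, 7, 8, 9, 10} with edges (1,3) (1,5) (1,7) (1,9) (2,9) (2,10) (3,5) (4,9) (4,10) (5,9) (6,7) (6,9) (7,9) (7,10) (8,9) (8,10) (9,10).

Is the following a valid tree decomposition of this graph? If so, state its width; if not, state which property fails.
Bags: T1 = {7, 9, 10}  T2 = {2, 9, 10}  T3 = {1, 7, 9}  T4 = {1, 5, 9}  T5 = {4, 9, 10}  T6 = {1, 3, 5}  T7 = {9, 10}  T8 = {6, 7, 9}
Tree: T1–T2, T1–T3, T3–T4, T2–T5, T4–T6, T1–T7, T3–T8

No — vertex 8 appears in no bag.

A tree decomposition must satisfy three properties: every vertex lies in some bag; for every edge, both endpoints lie together in some bag; and for every vertex, the bags containing it form a connected subtree. Here vertex 8 appears in no bag, so the decomposition is invalid.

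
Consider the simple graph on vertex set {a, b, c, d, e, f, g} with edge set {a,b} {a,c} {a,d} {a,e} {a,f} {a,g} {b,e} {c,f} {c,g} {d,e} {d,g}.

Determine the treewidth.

A width-2 tree decomposition is:
Bags: B1 = {a, c, g}  B2 = {a, c, f}  B3 = {a, d, g}  B4 = {a, d, e}  B5 = {a, b, e}
Tree: B1–B2, B1–B3, B3–B4, B4–B5
The largest bag has 3 vertices, giving width 2; this decomposition certifies tw(G) ≤ 2. For the lower bound, the 3 vertices {a, d, g} are pairwise adjacent, and any tree decomposition puts a clique entirely inside one bag — forcing width ≥ 2. The upper and lower bounds meet at 2, so that is the treewidth.

2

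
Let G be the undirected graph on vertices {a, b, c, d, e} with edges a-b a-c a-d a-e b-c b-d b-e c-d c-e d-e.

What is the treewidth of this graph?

A width-4 tree decomposition is:
Bags: B1 = {a, b, c, d, e}
Tree: (single bag)
A single bag containing all 5 vertices is trivially a valid decomposition of width 4. For the lower bound, the 5 vertices {a, b, c, d, e} are pairwise adjacent, and any tree decomposition puts a clique entirely inside one bag — forcing width ≥ 4. Combining the bounds, tw(G) = 4.

4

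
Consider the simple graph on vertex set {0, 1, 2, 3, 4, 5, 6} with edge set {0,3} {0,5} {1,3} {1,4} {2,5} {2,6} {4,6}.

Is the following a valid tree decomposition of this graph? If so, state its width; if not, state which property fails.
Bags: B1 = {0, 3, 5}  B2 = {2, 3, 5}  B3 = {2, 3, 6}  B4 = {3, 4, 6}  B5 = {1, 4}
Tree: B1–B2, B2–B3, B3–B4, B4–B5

No — edge (3,1) lies in no bag.

A tree decomposition must satisfy three properties: every vertex lies in some bag; for every edge, both endpoints lie together in some bag; and for every vertex, the bags containing it form a connected subtree. Here edge (3,1) lies in no bag, so the decomposition is invalid.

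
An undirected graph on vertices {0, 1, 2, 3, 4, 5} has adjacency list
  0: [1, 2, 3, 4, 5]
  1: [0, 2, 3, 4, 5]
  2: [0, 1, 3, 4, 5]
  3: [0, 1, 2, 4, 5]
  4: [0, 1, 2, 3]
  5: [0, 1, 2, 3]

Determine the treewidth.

4

A width-4 tree decomposition is:
Bags: B1 = {0, 1, 2, 3, 5}  B2 = {0, 1, 2, 3, 4}
Tree: B1–B2
Every bag has size at most 5, so the width is 5 − 1 = 4 and tw(G) ≤ 4. On the other hand G contains the 5-clique {0, 1, 2, 3, 4}. A clique must lie in a single bag of any decomposition, so no decomposition can have width below 4. Combining the bounds, tw(G) = 4.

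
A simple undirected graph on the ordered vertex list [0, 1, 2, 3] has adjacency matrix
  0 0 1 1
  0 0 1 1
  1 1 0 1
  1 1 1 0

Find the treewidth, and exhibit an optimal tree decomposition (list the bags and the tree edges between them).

Treewidth 2.
One optimal decomposition is:
Bags: B1 = {0, 2, 3}  B2 = {1, 2, 3}
Tree: B1–B2

Each bag holds 3 vertices, so the decomposition has width 2, which upper-bounds the treewidth. Conversely, {0, 2, 3} is a clique of size 3, and the vertices of any clique must share a bag in every tree decomposition; so some bag has ≥ 3 vertices and tw(G) ≥ 2. Hence tw(G) = 2 exactly.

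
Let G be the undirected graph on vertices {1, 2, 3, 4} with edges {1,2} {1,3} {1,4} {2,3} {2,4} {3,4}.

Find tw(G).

A width-3 tree decomposition is:
Bags: B1 = {1, 2, 3, 4}
Tree: (single bag)
With just one bag of size 4, the width is 4 − 1 = 3, so tw(G) ≤ 3. For the lower bound, the 4 vertices {1, 2, 3, 4} are pairwise adjacent, and any tree decomposition puts a clique entirely inside one bag — forcing width ≥ 3. Hence tw(G) = 3 exactly.

3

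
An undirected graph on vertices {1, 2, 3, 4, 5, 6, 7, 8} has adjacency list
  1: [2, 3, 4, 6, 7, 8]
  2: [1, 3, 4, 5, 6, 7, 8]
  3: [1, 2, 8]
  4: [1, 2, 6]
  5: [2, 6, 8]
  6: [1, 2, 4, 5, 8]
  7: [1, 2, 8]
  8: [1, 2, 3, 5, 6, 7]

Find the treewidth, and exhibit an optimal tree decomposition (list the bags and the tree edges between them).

Each bag holds 4 vertices, so the decomposition has width 3, which upper-bounds the treewidth. For the lower bound, the 4 vertices {1, 2, 3, 8} are pairwise adjacent, and any tree decomposition puts a clique entirely inside one bag — forcing width ≥ 3. Therefore the treewidth is 3.

Treewidth 3.
One such decomposition:
Bags: B1 = {1, 2, 6, 8}  B2 = {2, 5, 6, 8}  B3 = {1, 2, 7, 8}  B4 = {1, 2, 3, 8}  B5 = {1, 2, 4, 6}
Tree: B1–B2, B1–B3, B3–B4, B1–B5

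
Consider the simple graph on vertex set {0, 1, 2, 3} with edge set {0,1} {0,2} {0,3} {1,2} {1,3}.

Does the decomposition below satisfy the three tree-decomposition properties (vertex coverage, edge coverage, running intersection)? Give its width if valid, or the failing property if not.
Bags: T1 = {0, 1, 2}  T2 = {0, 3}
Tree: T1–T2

No — edge (1,3) lies in no bag.

A tree decomposition must satisfy three properties: every vertex lies in some bag; for every edge, both endpoints lie together in some bag; and for every vertex, the bags containing it form a connected subtree. Here edge (1,3) lies in no bag, so the decomposition is invalid.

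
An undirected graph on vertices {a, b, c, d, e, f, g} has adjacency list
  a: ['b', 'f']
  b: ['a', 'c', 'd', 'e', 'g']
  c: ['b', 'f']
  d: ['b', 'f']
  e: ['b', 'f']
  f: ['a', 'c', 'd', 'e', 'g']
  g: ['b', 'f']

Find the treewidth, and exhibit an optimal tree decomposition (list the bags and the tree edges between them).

The largest bag has 3 vertices, giving width 2; this decomposition certifies tw(G) ≤ 2. Since b–d–f–a–b is a cycle in G, G is not acyclic. Forests are exactly the graphs of treewidth ≤ 1, so tw(G) ≥ 2. The upper and lower bounds meet at 2, so that is the treewidth.

Treewidth 2.
Bags: B1 = {b, d, f}  B2 = {a, b, f}  B3 = {b, c, f}  B4 = {b, f, g}  B5 = {b, e, f}
Tree: B1–B2, B2–B3, B3–B4, B4–B5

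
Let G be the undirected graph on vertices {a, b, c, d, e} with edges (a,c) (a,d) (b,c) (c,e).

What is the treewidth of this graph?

1

A width-1 tree decomposition is:
Bags: B1 = {a, c}  B2 = {b, c}  B3 = {c, e}  B4 = {a, d}
Tree: B1–B2, B2–B3, B1–B4
The largest bag has 2 vertices, giving width 1; this decomposition certifies tw(G) ≤ 1. Since G has at least one edge (e.g. a–c), it is not an edgeless graph, so tw(G) ≥ 1. The upper and lower bounds meet at 1, so that is the treewidth.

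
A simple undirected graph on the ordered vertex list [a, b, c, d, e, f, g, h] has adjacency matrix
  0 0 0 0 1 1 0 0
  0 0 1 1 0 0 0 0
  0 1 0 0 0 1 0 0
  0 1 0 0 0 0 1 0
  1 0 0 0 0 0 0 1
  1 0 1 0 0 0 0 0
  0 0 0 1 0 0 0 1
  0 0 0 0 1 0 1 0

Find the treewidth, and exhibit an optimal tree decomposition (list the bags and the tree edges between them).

The largest bag has 3 vertices, giving width 2; this decomposition certifies tw(G) ≤ 2. Since h–g–d–b–c–f–a–e–h is a cycle in G, G is not acyclic. Forests are exactly the graphs of treewidth ≤ 1, so tw(G) ≥ 2. Hence tw(G) = 2 exactly.

Treewidth 2.
Bags: B1 = {d, g, h}  B2 = {b, d, h}  B3 = {b, c, h}  B4 = {c, f, h}  B5 = {a, f, h}  B6 = {a, e, h}
Tree: B1–B2, B2–B3, B3–B4, B4–B5, B5–B6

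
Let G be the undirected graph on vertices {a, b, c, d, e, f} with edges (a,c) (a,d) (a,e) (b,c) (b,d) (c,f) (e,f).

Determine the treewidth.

2

A width-2 tree decomposition is:
Bags: B1 = {b, c, d}  B2 = {a, c, d}  B3 = {a, c, f}  B4 = {a, e, f}
Tree: B1–B2, B2–B3, B3–B4
The largest bag has 3 vertices, giving width 2; this decomposition certifies tw(G) ≤ 2. For the lower bound, G contains the cycle b–d–a–c–b, so G is not a forest; only forests have treewidth ≤ 1, hence tw(G) ≥ 2. Therefore the treewidth is 2.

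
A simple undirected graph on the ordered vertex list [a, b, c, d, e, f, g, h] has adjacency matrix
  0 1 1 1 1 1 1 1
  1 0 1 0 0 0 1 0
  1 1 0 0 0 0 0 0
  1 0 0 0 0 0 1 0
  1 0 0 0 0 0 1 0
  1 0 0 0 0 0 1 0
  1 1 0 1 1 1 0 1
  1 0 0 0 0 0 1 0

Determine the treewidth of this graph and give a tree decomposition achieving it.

Treewidth 2.
One such decomposition:
Bags: B1 = {a, b, g}  B2 = {a, g, h}  B3 = {a, d, g}  B4 = {a, e, g}  B5 = {a, f, g}  B6 = {a, b, c}
Tree: B1–B2, B1–B3, B1–B4, B1–B5, B1–B6

Each bag holds 3 vertices, so the decomposition has width 2, which upper-bounds the treewidth. On the other hand G contains the 3-clique {a, d, g}. A clique must lie in a single bag of any decomposition, so no decomposition can have width below 2. Therefore the treewidth is 2.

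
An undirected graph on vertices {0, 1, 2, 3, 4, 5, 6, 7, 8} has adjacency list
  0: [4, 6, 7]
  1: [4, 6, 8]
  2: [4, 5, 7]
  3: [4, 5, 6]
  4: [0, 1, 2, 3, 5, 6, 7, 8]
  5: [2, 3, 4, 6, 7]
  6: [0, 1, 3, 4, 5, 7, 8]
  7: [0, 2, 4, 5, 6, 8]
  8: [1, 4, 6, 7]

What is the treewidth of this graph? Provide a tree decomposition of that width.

Every bag has size at most 4, so the width is 4 − 1 = 3 and tw(G) ≤ 3. For the lower bound, the 4 vertices {2, 4, 5, 7} are pairwise adjacent, and any tree decomposition puts a clique entirely inside one bag — forcing width ≥ 3. Hence tw(G) = 3 exactly.

Treewidth 3.
One such decomposition:
Bags: B1 = {4, 5, 6, 7}  B2 = {4, 6, 7, 8}  B3 = {2, 4, 5, 7}  B4 = {1, 4, 6, 8}  B5 = {0, 4, 6, 7}  B6 = {3, 4, 5, 6}
Tree: B1–B2, B1–B3, B2–B4, B1–B5, B1–B6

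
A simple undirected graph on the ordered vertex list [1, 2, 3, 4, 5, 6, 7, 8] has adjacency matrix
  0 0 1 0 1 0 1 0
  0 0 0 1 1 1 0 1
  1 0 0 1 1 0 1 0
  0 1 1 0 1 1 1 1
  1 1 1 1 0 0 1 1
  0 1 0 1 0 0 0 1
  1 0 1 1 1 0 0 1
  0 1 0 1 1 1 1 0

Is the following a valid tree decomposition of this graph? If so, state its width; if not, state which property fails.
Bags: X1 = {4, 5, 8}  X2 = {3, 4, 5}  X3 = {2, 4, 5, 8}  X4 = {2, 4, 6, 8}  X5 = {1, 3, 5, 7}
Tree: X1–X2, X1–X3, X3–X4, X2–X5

No — edge (7,4) lies in no bag.

A tree decomposition must satisfy three properties: every vertex lies in some bag; for every edge, both endpoints lie together in some bag; and for every vertex, the bags containing it form a connected subtree. Here edge (7,4) lies in no bag, so the decomposition is invalid.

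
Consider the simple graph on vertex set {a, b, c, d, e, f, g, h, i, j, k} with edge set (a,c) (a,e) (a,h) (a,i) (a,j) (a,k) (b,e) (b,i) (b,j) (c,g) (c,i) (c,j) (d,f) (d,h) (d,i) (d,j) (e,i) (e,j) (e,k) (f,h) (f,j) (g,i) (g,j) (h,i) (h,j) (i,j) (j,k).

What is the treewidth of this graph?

A width-3 tree decomposition is:
Bags: B1 = {a, h, i, j}  B2 = {d, h, i, j}  B3 = {d, f, h, j}  B4 = {a, e, i, j}  B5 = {a, c, i, j}  B6 = {c, g, i, j}  B7 = {b, e, i, j}  B8 = {a, e, j, k}
Tree: B1–B2, B2–B3, B1–B4, B1–B5, B5–B6, B4–B7, B4–B8
Each bag holds 4 vertices, so the decomposition has width 3, which upper-bounds the treewidth. For the lower bound, the 4 vertices {d, f, h, j} are pairwise adjacent, and any tree decomposition puts a clique entirely inside one bag — forcing width ≥ 3. Hence tw(G) = 3 exactly.

3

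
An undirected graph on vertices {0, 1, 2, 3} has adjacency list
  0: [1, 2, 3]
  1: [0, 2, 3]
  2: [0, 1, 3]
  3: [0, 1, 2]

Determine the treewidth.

3

A width-3 tree decomposition is:
Bags: B1 = {0, 1, 2, 3}
Tree: (single bag)
With just one bag of size 4, the width is 4 − 1 = 3, so tw(G) ≤ 3. For the lower bound, the 4 vertices {0, 1, 2, 3} are pairwise adjacent, and any tree decomposition puts a clique entirely inside one bag — forcing width ≥ 3. The upper and lower bounds meet at 3, so that is the treewidth.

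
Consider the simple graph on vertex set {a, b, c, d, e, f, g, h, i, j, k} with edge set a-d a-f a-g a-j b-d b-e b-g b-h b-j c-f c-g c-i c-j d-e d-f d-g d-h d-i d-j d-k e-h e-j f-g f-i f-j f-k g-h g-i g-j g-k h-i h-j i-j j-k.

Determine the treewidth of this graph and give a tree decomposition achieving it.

Every bag has size at most 5, so the width is 5 − 1 = 4 and tw(G) ≤ 4. For the lower bound, the 5 vertices {b, d, g, h, j} are pairwise adjacent, and any tree decomposition puts a clique entirely inside one bag — forcing width ≥ 4. The upper and lower bounds meet at 4, so that is the treewidth.

Treewidth 4.
One such decomposition:
Bags: B1 = {d, f, g, i, j}  B2 = {a, d, f, g, j}  B3 = {d, g, h, i, j}  B4 = {c, f, g, i, j}  B5 = {b, d, g, h, j}  B6 = {d, f, g, j, k}  B7 = {b, d, e, h, j}
Tree: B1–B2, B1–B3, B1–B4, B3–B5, B1–B6, B5–B7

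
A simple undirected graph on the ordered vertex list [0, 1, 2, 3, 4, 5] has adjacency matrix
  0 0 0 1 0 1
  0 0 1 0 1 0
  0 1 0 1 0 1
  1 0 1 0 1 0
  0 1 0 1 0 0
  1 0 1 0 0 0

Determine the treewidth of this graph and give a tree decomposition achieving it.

Treewidth 2.
One such decomposition:
Bags: B1 = {0, 2, 5}  B2 = {0, 2, 3}  B3 = {1, 2, 3}  B4 = {1, 3, 4}
Tree: B1–B2, B2–B3, B3–B4

Each bag holds 3 vertices, so the decomposition has width 2, which upper-bounds the treewidth. Since 5–0–3–2–5 is a cycle in G, G is not acyclic. Forests are exactly the graphs of treewidth ≤ 1, so tw(G) ≥ 2. Therefore the treewidth is 2.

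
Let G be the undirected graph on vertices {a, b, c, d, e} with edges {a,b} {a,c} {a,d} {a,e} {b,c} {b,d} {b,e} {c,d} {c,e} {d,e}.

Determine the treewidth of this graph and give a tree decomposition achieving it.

With just one bag of size 5, the width is 5 − 1 = 4, so tw(G) ≤ 4. For the lower bound, the 5 vertices {a, b, c, d, e} are pairwise adjacent, and any tree decomposition puts a clique entirely inside one bag — forcing width ≥ 4. Therefore the treewidth is 4.

Treewidth 4.
Bags: B1 = {a, b, c, d, e}
Tree: (single bag)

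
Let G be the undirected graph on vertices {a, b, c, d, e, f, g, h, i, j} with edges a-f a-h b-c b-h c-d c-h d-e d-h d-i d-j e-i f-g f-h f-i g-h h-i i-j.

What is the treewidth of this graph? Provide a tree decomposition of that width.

Every bag has size at most 3, so the width is 3 − 1 = 2 and tw(G) ≤ 2. On the other hand G contains the 3-clique {d, i, j}. A clique must lie in a single bag of any decomposition, so no decomposition can have width below 2. Combining the bounds, tw(G) = 2.

Treewidth 2.
One such decomposition:
Bags: B1 = {d, h, i}  B2 = {c, d, h}  B3 = {d, i, j}  B4 = {d, e, i}  B5 = {f, h, i}  B6 = {a, f, h}  B7 = {b, c, h}  B8 = {f, g, h}
Tree: B1–B2, B1–B3, B3–B4, B1–B5, B5–B6, B2–B7, B5–B8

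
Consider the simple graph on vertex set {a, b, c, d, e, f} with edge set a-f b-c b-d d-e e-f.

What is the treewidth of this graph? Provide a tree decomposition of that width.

The largest bag has 2 vertices, giving width 1; this decomposition certifies tw(G) ≤ 1. Since G has at least one edge (e.g. a–f), it is not an edgeless graph, so tw(G) ≥ 1. Therefore the treewidth is 1.

Treewidth 1.
One such decomposition:
Bags: B1 = {a, f}  B2 = {e, f}  B3 = {d, e}  B4 = {b, d}  B5 = {b, c}
Tree: B1–B2, B2–B3, B3–B4, B4–B5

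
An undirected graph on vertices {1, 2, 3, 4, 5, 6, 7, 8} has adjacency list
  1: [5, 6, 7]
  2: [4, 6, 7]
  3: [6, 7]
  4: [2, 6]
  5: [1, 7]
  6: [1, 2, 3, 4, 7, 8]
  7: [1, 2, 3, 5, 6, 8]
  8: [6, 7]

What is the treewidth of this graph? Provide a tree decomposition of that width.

Every bag has size at most 3, so the width is 3 − 1 = 2 and tw(G) ≤ 2. Conversely, {1, 5, 7} is a clique of size 3, and the vertices of any clique must share a bag in every tree decomposition; so some bag has ≥ 3 vertices and tw(G) ≥ 2. Hence tw(G) = 2 exactly.

Treewidth 2.
One optimal decomposition is:
Bags: B1 = {2, 6, 7}  B2 = {3, 6, 7}  B3 = {2, 4, 6}  B4 = {1, 6, 7}  B5 = {1, 5, 7}  B6 = {6, 7, 8}
Tree: B1–B2, B1–B3, B1–B4, B4–B5, B4–B6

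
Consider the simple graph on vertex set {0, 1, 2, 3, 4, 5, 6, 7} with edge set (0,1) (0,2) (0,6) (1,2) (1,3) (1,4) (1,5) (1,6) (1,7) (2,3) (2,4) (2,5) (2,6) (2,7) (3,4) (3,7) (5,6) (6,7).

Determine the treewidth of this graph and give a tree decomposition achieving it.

Each bag holds 4 vertices, so the decomposition has width 3, which upper-bounds the treewidth. Conversely, {1, 2, 3, 4} is a clique of size 4, and the vertices of any clique must share a bag in every tree decomposition; so some bag has ≥ 4 vertices and tw(G) ≥ 3. The upper and lower bounds meet at 3, so that is the treewidth.

Treewidth 3.
Bags: B1 = {1, 2, 6, 7}  B2 = {1, 2, 5, 6}  B3 = {0, 1, 2, 6}  B4 = {1, 2, 3, 7}  B5 = {1, 2, 3, 4}
Tree: B1–B2, B2–B3, B1–B4, B4–B5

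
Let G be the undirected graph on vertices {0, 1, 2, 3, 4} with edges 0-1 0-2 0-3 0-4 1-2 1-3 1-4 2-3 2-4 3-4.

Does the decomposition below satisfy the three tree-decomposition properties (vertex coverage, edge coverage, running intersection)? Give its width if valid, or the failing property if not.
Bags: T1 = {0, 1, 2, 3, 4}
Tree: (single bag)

Every vertex of G appears in some bag (union = {0, 1, 2, 3, 4}); every edge is covered by a bag; and for each vertex v the set of bags containing v is connected in the bag tree. The decomposition is therefore valid. The largest bag has 5 vertices, so the width is 4.

Yes; width 4.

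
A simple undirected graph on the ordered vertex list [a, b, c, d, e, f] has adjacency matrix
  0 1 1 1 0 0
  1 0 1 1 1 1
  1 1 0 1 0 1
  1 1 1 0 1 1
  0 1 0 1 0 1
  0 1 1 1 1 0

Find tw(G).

A width-3 tree decomposition is:
Bags: B1 = {b, c, d, f}  B2 = {b, d, e, f}  B3 = {a, b, c, d}
Tree: B1–B2, B1–B3
Each bag holds 4 vertices, so the decomposition has width 3, which upper-bounds the treewidth. On the other hand G contains the 4-clique {b, d, e, f}. A clique must lie in a single bag of any decomposition, so no decomposition can have width below 3. Combining the bounds, tw(G) = 3.

3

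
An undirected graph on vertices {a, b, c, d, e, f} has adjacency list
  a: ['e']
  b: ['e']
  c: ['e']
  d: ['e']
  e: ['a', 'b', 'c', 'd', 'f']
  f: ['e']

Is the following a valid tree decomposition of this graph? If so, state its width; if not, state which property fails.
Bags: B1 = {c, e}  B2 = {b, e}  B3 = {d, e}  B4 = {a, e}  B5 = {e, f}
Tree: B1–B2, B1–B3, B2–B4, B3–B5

Yes; width 1.

Vertex coverage: the bags together contain {a, b, c, d, e, f}, the full vertex set. Edge coverage: each edge of G has both endpoints in at least one bag. Running intersection: for every vertex, the bags containing it form a connected subtree. All three properties hold, so this is a valid tree decomposition of width max|bag| − 1 = 1, and hence tw(G) ≤ 1.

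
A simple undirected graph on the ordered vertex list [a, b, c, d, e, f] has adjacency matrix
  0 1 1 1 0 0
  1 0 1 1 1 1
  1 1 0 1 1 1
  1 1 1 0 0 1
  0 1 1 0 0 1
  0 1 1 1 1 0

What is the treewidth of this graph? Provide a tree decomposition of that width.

Treewidth 3.
Bags: B1 = {b, c, d, f}  B2 = {a, b, c, d}  B3 = {b, c, e, f}
Tree: B1–B2, B1–B3

Every bag has size at most 4, so the width is 4 − 1 = 3 and tw(G) ≤ 3. For the lower bound, the 4 vertices {b, c, d, f} are pairwise adjacent, and any tree decomposition puts a clique entirely inside one bag — forcing width ≥ 3. The upper and lower bounds meet at 3, so that is the treewidth.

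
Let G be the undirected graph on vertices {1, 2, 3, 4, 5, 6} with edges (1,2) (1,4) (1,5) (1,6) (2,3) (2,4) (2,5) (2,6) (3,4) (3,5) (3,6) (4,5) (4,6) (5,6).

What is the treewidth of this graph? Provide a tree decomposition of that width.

The largest bag has 5 vertices, giving width 4; this decomposition certifies tw(G) ≤ 4. For the lower bound, the 5 vertices {1, 2, 4, 5, 6} are pairwise adjacent, and any tree decomposition puts a clique entirely inside one bag — forcing width ≥ 4. Combining the bounds, tw(G) = 4.

Treewidth 4.
Bags: B1 = {1, 2, 4, 5, 6}  B2 = {2, 3, 4, 5, 6}
Tree: B1–B2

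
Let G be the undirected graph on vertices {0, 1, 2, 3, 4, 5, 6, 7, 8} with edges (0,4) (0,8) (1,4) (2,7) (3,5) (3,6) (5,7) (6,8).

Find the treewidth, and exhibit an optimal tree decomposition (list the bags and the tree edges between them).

Treewidth 1.
One optimal decomposition is:
Bags: B1 = {1, 4}  B2 = {0, 4}  B3 = {0, 8}  B4 = {6, 8}  B5 = {3, 6}  B6 = {3, 5}  B7 = {5, 7}  B8 = {2, 7}
Tree: B1–B2, B2–B3, B3–B4, B4–B5, B5–B6, B6–B7, B7–B8

The largest bag has 2 vertices, giving width 1; this decomposition certifies tw(G) ≤ 1. Any graph with an edge has treewidth ≥ 1, and G has the edge 1–4. The upper and lower bounds meet at 1, so that is the treewidth.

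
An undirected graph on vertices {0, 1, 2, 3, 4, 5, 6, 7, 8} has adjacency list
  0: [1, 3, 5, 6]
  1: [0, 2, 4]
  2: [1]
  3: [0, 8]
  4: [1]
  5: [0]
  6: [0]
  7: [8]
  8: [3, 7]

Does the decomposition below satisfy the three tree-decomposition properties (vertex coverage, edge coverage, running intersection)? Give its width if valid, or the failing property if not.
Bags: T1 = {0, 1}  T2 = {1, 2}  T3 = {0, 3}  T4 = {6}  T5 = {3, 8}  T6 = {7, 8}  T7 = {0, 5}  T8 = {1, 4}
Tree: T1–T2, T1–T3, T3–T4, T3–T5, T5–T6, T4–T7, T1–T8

No — edge (0,6) lies in no bag.

A tree decomposition must satisfy three properties: every vertex lies in some bag; for every edge, both endpoints lie together in some bag; and for every vertex, the bags containing it form a connected subtree. Here edge (0,6) lies in no bag, so the decomposition is invalid.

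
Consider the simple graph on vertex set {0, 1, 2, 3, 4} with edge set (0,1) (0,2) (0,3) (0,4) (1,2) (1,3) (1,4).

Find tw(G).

2

A width-2 tree decomposition is:
Bags: B1 = {0, 1, 4}  B2 = {0, 1, 3}  B3 = {0, 1, 2}
Tree: B1–B2, B1–B3
The largest bag has 3 vertices, giving width 2; this decomposition certifies tw(G) ≤ 2. On the other hand G contains the 3-clique {0, 1, 2}. A clique must lie in a single bag of any decomposition, so no decomposition can have width below 2. The upper and lower bounds meet at 2, so that is the treewidth.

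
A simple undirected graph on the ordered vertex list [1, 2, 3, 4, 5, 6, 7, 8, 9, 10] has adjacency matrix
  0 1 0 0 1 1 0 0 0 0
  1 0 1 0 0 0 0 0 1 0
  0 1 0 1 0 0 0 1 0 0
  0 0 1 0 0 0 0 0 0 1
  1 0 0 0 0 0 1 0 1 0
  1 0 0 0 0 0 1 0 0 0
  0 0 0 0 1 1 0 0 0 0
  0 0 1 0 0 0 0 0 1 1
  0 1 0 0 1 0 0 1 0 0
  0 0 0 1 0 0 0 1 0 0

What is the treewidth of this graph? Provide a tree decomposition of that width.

Treewidth 2.
One such decomposition:
Bags: B1 = {1, 6, 7}  B2 = {1, 5, 7}  B3 = {1, 2, 5}  B4 = {2, 5, 9}  B5 = {2, 3, 9}  B6 = {3, 8, 9}  B7 = {3, 4, 8}  B8 = {4, 8, 10}
Tree: B1–B2, B2–B3, B3–B4, B4–B5, B5–B6, B6–B7, B7–B8

Each bag holds 3 vertices, so the decomposition has width 2, which upper-bounds the treewidth. For the lower bound, G contains the cycle 6–7–5–1–6, so G is not a forest; only forests have treewidth ≤ 1, hence tw(G) ≥ 2. Therefore the treewidth is 2.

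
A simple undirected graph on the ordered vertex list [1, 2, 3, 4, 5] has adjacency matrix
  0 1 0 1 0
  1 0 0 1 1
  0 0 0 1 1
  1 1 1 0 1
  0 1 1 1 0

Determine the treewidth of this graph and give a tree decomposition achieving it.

Treewidth 2.
One optimal decomposition is:
Bags: B1 = {2, 4, 5}  B2 = {1, 2, 4}  B3 = {3, 4, 5}
Tree: B1–B2, B1–B3

The largest bag has 3 vertices, giving width 2; this decomposition certifies tw(G) ≤ 2. For the lower bound, the 3 vertices {1, 2, 4} are pairwise adjacent, and any tree decomposition puts a clique entirely inside one bag — forcing width ≥ 2. The upper and lower bounds meet at 2, so that is the treewidth.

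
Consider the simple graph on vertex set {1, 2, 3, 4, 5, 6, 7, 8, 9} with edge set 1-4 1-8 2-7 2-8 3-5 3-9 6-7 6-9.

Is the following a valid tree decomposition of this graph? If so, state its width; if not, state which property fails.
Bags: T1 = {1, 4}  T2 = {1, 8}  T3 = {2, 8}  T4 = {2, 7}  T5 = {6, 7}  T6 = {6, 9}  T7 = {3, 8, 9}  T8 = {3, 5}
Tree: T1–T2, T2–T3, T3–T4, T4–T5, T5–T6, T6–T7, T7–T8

A tree decomposition must satisfy three properties: every vertex lies in some bag; for every edge, both endpoints lie together in some bag; and for every vertex, the bags containing it form a connected subtree. Here bags containing vertex 8 are not connected in the tree, so the decomposition is invalid.

No — bags containing vertex 8 are not connected in the tree.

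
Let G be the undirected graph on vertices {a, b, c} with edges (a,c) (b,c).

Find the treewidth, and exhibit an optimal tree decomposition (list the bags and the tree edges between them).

Treewidth 1.
One optimal decomposition is:
Bags: B1 = {b, c}  B2 = {a, c}
Tree: B1–B2

Every bag has size at most 2, so the width is 2 − 1 = 1 and tw(G) ≤ 1. Any graph with an edge has treewidth ≥ 1, and G has the edge c–b. Hence tw(G) = 1 exactly.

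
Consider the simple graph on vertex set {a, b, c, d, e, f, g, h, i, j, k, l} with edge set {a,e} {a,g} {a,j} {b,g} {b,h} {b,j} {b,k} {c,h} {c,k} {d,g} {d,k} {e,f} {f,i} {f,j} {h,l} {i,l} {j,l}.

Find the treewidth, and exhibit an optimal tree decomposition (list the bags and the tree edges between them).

Every bag has size at most 4, so the width is 4 − 1 = 3 and tw(G) ≤ 3. For the lower bound: the 4 vertex sets {e,f,i}, {l}, {j}, {a,b,g,h} are disjoint, each induces a connected subgraph, and every pair is joined by at least one edge of G. Contracting each set to a single vertex therefore yields K_{4} as a minor, and since treewidth is minor-monotone, tw(G) ≥ tw(K_{4}) = 3. Hence tw(G) = 3 exactly.

Treewidth 3.
Bags: B1 = {e, f, i, l}  B2 = {e, f, j, l}  B3 = {a, e, j, l}  B4 = {a, h, j, l}  B5 = {a, b, h, j}  B6 = {a, b, g, h}  B7 = {b, c, g, h}  B8 = {b, c, g, k}  B9 = {c, d, g, k}
Tree: B1–B2, B2–B3, B3–B4, B4–B5, B5–B6, B6–B7, B7–B8, B8–B9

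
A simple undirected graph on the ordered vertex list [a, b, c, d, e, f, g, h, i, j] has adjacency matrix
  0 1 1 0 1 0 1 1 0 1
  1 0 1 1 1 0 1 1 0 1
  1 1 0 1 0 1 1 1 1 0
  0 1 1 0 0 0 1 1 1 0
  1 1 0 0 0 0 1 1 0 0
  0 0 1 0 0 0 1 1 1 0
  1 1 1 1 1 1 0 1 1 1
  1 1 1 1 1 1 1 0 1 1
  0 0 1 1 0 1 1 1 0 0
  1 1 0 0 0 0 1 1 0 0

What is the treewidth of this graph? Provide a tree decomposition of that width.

Treewidth 4.
One such decomposition:
Bags: B1 = {a, b, g, h, j}  B2 = {a, b, c, g, h}  B3 = {b, c, d, g, h}  B4 = {c, d, g, h, i}  B5 = {a, b, e, g, h}  B6 = {c, f, g, h, i}
Tree: B1–B2, B2–B3, B3–B4, B1–B5, B4–B6

Every bag has size at most 5, so the width is 5 − 1 = 4 and tw(G) ≤ 4. Conversely, {c, f, g, h, i} is a clique of size 5, and the vertices of any clique must share a bag in every tree decomposition; so some bag has ≥ 5 vertices and tw(G) ≥ 4. Hence tw(G) = 4 exactly.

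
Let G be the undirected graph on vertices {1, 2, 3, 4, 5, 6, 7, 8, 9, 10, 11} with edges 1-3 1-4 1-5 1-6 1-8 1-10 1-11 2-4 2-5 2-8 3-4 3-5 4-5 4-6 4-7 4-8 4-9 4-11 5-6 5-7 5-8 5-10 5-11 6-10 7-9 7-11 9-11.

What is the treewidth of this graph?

3

A width-3 tree decomposition is:
Bags: B1 = {1, 4, 5, 6}  B2 = {1, 4, 5, 11}  B3 = {4, 5, 7, 11}  B4 = {1, 3, 4, 5}  B5 = {1, 4, 5, 8}  B6 = {1, 5, 6, 10}  B7 = {4, 7, 9, 11}  B8 = {2, 4, 5, 8}
Tree: B1–B2, B2–B3, B1–B4, B1–B5, B1–B6, B3–B7, B5–B8
Each bag holds 4 vertices, so the decomposition has width 3, which upper-bounds the treewidth. Conversely, {1, 5, 6, 10} is a clique of size 4, and the vertices of any clique must share a bag in every tree decomposition; so some bag has ≥ 4 vertices and tw(G) ≥ 3. Hence tw(G) = 3 exactly.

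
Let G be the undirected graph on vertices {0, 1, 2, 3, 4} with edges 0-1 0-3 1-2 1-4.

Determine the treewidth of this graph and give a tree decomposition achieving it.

Each bag holds 2 vertices, so the decomposition has width 1, which upper-bounds the treewidth. Any graph with an edge has treewidth ≥ 1, and G has the edge 0–1. Therefore the treewidth is 1.

Treewidth 1.
Bags: B1 = {0, 1}  B2 = {0, 3}  B3 = {1, 2}  B4 = {1, 4}
Tree: B1–B2, B1–B3, B1–B4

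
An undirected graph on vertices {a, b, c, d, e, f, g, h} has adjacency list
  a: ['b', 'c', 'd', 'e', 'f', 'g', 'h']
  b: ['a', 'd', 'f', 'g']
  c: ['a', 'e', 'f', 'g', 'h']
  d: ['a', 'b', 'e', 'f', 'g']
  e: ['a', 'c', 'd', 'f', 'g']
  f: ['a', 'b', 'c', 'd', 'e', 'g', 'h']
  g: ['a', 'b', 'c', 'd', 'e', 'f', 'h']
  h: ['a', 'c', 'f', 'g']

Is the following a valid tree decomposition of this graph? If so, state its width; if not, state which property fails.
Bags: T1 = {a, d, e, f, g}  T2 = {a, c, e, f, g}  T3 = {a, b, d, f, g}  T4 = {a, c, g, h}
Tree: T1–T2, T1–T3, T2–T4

No — edge (f,h) lies in no bag.

A tree decomposition must satisfy three properties: every vertex lies in some bag; for every edge, both endpoints lie together in some bag; and for every vertex, the bags containing it form a connected subtree. Here edge (f,h) lies in no bag, so the decomposition is invalid.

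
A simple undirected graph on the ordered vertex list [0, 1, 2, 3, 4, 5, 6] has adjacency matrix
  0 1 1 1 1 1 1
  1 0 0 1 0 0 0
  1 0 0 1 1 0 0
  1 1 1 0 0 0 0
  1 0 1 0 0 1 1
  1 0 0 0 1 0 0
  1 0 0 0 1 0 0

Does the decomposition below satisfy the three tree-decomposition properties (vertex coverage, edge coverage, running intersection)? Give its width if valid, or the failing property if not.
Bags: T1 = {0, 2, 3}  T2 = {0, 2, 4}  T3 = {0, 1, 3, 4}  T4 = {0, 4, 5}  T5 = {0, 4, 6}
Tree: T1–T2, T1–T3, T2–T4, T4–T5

A tree decomposition must satisfy three properties: every vertex lies in some bag; for every edge, both endpoints lie together in some bag; and for every vertex, the bags containing it form a connected subtree. Here bags containing vertex 4 are not connected in the tree, so the decomposition is invalid.

No — bags containing vertex 4 are not connected in the tree.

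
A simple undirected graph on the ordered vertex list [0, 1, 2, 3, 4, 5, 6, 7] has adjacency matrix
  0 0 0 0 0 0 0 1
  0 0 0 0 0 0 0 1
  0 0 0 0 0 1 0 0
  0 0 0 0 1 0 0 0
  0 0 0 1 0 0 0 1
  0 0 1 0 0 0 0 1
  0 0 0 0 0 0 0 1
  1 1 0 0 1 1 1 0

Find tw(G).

A width-1 tree decomposition is:
Bags: B1 = {5, 7}  B2 = {4, 7}  B3 = {3, 4}  B4 = {6, 7}  B5 = {2, 5}  B6 = {0, 7}  B7 = {1, 7}
Tree: B1–B2, B2–B3, B1–B4, B1–B5, B2–B6, B6–B7
Every bag has size at most 2, so the width is 2 − 1 = 1 and tw(G) ≤ 1. Any graph with an edge has treewidth ≥ 1, and G has the edge 7–5. Therefore the treewidth is 1.

1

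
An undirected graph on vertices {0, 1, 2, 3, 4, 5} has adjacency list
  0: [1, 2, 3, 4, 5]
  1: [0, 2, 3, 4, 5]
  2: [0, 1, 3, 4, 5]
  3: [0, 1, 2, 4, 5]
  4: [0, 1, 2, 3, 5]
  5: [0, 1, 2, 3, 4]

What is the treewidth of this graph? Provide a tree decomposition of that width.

Treewidth 5.
Bags: B1 = {0, 1, 2, 3, 4, 5}
Tree: (single bag)

A single bag containing all 6 vertices is trivially a valid decomposition of width 5. On the other hand G contains the 6-clique {0, 1, 2, 3, 4, 5}. A clique must lie in a single bag of any decomposition, so no decomposition can have width below 5. Therefore the treewidth is 5.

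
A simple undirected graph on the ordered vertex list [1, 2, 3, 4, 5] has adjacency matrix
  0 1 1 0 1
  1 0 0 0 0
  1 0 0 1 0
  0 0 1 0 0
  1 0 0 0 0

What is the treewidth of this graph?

1

A width-1 tree decomposition is:
Bags: B1 = {1, 5}  B2 = {1, 3}  B3 = {3, 4}  B4 = {1, 2}
Tree: B1–B2, B2–B3, B2–B4
Each bag holds 2 vertices, so the decomposition has width 1, which upper-bounds the treewidth. Since G has at least one edge (e.g. 5–1), it is not an edgeless graph, so tw(G) ≥ 1. Therefore the treewidth is 1.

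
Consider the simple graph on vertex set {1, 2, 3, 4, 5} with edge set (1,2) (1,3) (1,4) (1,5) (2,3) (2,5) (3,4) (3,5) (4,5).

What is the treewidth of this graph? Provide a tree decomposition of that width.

Treewidth 3.
One optimal decomposition is:
Bags: B1 = {1, 2, 3, 5}  B2 = {1, 3, 4, 5}
Tree: B1–B2

Every bag has size at most 4, so the width is 4 − 1 = 3 and tw(G) ≤ 3. Conversely, {1, 2, 3, 5} is a clique of size 4, and the vertices of any clique must share a bag in every tree decomposition; so some bag has ≥ 4 vertices and tw(G) ≥ 3. The upper and lower bounds meet at 3, so that is the treewidth.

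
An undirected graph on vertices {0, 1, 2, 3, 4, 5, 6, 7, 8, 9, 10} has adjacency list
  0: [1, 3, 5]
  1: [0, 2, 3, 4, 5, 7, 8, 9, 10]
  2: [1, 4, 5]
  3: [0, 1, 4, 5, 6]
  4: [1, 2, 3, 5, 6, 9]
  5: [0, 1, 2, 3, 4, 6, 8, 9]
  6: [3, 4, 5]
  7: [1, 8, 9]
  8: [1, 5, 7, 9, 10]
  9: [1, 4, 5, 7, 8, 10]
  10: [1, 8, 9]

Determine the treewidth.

3

A width-3 tree decomposition is:
Bags: B1 = {1, 4, 5, 9}  B2 = {1, 5, 8, 9}  B3 = {1, 7, 8, 9}  B4 = {1, 3, 4, 5}  B5 = {1, 8, 9, 10}  B6 = {1, 2, 4, 5}  B7 = {0, 1, 3, 5}  B8 = {3, 4, 5, 6}
Tree: B1–B2, B2–B3, B1–B4, B3–B5, B1–B6, B4–B7, B4–B8
Every bag has size at most 4, so the width is 4 − 1 = 3 and tw(G) ≤ 3. On the other hand G contains the 4-clique {1, 8, 9, 10}. A clique must lie in a single bag of any decomposition, so no decomposition can have width below 3. The upper and lower bounds meet at 3, so that is the treewidth.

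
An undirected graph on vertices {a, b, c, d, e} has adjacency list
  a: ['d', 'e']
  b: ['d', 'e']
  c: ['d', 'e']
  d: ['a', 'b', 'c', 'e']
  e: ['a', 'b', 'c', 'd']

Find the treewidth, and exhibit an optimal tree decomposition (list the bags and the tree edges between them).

Every bag has size at most 3, so the width is 3 − 1 = 2 and tw(G) ≤ 2. For the lower bound, the 3 vertices {c, d, e} are pairwise adjacent, and any tree decomposition puts a clique entirely inside one bag — forcing width ≥ 2. The upper and lower bounds meet at 2, so that is the treewidth.

Treewidth 2.
Bags: B1 = {a, d, e}  B2 = {c, d, e}  B3 = {b, d, e}
Tree: B1–B2, B2–B3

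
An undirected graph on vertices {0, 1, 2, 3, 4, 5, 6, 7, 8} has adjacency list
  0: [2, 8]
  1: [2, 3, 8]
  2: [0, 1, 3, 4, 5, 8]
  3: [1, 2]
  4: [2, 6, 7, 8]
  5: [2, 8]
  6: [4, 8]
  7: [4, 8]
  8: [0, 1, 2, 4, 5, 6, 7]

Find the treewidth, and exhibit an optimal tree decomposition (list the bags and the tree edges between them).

Every bag has size at most 3, so the width is 3 − 1 = 2 and tw(G) ≤ 2. Conversely, {0, 2, 8} is a clique of size 3, and the vertices of any clique must share a bag in every tree decomposition; so some bag has ≥ 3 vertices and tw(G) ≥ 2. Hence tw(G) = 2 exactly.

Treewidth 2.
One such decomposition:
Bags: B1 = {1, 2, 8}  B2 = {2, 4, 8}  B3 = {0, 2, 8}  B4 = {4, 6, 8}  B5 = {1, 2, 3}  B6 = {2, 5, 8}  B7 = {4, 7, 8}
Tree: B1–B2, B1–B3, B2–B4, B1–B5, B3–B6, B4–B7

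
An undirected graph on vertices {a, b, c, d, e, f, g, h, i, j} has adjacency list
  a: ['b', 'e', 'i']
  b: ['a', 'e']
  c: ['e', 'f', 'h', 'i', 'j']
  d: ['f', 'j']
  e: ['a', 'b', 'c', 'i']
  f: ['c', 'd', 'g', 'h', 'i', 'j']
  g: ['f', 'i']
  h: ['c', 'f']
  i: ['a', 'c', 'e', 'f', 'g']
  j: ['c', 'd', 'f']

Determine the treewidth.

A width-2 tree decomposition is:
Bags: B1 = {c, f, j}  B2 = {c, f, i}  B3 = {f, g, i}  B4 = {c, e, i}  B5 = {c, f, h}  B6 = {d, f, j}  B7 = {a, e, i}  B8 = {a, b, e}
Tree: B1–B2, B2–B3, B2–B4, B2–B5, B1–B6, B4–B7, B7–B8
Each bag holds 3 vertices, so the decomposition has width 2, which upper-bounds the treewidth. On the other hand G contains the 3-clique {a, b, e}. A clique must lie in a single bag of any decomposition, so no decomposition can have width below 2. The upper and lower bounds meet at 2, so that is the treewidth.

2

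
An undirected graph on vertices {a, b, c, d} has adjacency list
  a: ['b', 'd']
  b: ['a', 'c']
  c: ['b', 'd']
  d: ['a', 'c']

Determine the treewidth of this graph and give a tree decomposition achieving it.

The largest bag has 3 vertices, giving width 2; this decomposition certifies tw(G) ≤ 2. For the lower bound, G contains the cycle a–b–c–d–a, so G is not a forest; only forests have treewidth ≤ 1, hence tw(G) ≥ 2. The upper and lower bounds meet at 2, so that is the treewidth.

Treewidth 2.
Bags: B1 = {a, b, c}  B2 = {a, c, d}
Tree: B1–B2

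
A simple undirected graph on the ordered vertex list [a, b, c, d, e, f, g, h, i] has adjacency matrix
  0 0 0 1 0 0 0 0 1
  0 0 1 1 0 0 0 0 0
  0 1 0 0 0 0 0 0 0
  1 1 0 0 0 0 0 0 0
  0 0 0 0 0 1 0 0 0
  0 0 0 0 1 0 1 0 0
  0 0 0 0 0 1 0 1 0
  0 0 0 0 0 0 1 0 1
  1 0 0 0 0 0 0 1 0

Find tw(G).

A width-1 tree decomposition is:
Bags: B1 = {b, c}  B2 = {b, d}  B3 = {a, d}  B4 = {a, i}  B5 = {h, i}  B6 = {g, h}  B7 = {f, g}  B8 = {e, f}
Tree: B1–B2, B2–B3, B3–B4, B4–B5, B5–B6, B6–B7, B7–B8
Each bag holds 2 vertices, so the decomposition has width 1, which upper-bounds the treewidth. Since G has at least one edge (e.g. c–b), it is not an edgeless graph, so tw(G) ≥ 1. Combining the bounds, tw(G) = 1.

1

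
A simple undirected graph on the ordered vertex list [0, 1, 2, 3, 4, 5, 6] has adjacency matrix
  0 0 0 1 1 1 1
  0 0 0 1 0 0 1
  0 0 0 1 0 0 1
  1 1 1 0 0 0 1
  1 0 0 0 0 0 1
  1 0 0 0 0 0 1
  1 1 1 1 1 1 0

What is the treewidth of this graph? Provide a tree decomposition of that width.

Each bag holds 3 vertices, so the decomposition has width 2, which upper-bounds the treewidth. On the other hand G contains the 3-clique {0, 3, 6}. A clique must lie in a single bag of any decomposition, so no decomposition can have width below 2. The upper and lower bounds meet at 2, so that is the treewidth.

Treewidth 2.
One such decomposition:
Bags: B1 = {1, 3, 6}  B2 = {0, 3, 6}  B3 = {0, 5, 6}  B4 = {0, 4, 6}  B5 = {2, 3, 6}
Tree: B1–B2, B2–B3, B2–B4, B1–B5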